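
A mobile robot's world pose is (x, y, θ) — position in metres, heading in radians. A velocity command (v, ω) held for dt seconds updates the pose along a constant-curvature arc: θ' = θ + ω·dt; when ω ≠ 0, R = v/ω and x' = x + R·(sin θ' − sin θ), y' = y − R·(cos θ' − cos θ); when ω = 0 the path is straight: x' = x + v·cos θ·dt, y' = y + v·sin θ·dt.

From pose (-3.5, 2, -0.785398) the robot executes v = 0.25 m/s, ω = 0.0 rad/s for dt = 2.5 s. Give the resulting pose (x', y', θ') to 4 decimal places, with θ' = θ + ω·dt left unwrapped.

(-3.0581, 1.5581, -0.7854)

θ' = -0.7854 + 0.0·2.5 = -0.7854
ω = 0 → straight: x' = -3.5 + 0.25·cos(-0.7854)·2.5 = -3.0581
y' = 2 + 0.25·sin(-0.7854)·2.5 = 1.5581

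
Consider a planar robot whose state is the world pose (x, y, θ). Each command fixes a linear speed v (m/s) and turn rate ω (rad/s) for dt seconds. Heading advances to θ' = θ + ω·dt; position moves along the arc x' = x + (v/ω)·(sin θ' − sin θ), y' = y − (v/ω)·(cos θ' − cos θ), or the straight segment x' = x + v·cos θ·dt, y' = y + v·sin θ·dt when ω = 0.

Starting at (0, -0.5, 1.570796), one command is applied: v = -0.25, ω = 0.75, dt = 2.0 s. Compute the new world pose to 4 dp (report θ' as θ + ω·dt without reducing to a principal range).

(0.3098, -0.8325, 3.0708)

θ' = 1.5708 + 0.75·2.0 = 3.0708
R = v/ω = -0.25/0.75 = -0.3333
x' = 0 + -0.3333·(sin 3.0708 − sin 1.5708) = 0.3098
y' = -0.5 − -0.3333·(cos 3.0708 − cos 1.5708) = -0.8325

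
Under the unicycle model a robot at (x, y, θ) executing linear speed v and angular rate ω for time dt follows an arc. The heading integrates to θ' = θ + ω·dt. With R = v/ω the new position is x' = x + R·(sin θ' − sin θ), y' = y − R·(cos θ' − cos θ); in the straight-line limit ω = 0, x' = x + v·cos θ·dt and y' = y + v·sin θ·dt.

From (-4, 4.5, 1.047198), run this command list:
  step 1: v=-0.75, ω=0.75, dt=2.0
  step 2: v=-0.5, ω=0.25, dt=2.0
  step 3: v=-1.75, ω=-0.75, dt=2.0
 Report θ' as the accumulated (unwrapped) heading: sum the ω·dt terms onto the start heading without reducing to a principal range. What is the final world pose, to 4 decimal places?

step 1: θ'=2.5472 (R=-1.0000) → pose (-3.6940, 3.1715, 2.5472)
step 2: θ'=3.0472 (R=-2.0000) → pose (-2.7625, 2.8374, 3.0472)
step 3: θ'=1.5472 (R=2.3333) → pose (-0.6497, 0.4594, 1.5472)

(-0.6497, 0.4594, 1.5472)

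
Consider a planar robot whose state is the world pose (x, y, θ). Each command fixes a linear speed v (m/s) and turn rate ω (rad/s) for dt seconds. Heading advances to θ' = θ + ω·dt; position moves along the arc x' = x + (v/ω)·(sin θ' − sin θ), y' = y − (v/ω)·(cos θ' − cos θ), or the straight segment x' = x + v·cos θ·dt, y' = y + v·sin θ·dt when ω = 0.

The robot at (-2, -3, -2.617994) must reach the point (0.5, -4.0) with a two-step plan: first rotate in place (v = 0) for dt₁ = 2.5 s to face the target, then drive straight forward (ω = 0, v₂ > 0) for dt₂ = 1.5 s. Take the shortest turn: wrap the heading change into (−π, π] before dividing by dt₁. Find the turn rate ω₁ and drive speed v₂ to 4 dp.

ω₁ = 0.8950, v₂ = 1.7951

heading to target = atan2(-4−-3, 0.5−-2) = -0.3805
Δθ = wrap(-0.3805 − -2.6180) = 2.2375; ω₁ = Δθ/dt₁ = 0.8950
distance = √((0.5−-2)² + (-4−-3)²) = 2.6926; v₂ = distance/dt₂ = 1.7951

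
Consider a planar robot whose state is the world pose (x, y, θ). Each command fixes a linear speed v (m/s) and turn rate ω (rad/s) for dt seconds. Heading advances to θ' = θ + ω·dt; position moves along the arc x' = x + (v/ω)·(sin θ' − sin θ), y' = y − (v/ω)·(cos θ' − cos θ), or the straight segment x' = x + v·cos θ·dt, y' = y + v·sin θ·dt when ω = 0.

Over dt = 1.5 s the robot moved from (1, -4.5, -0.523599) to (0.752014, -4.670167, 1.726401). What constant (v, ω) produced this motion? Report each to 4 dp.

v = -0.2500, ω = 1.5000

Δθ = 1.726401 − -0.523599 = 2.250000
ω = Δθ/dt = 2.250000/1.5 = 1.5000
R = Δx/(sin θ' − sin θ) = -0.1667
v = R·ω = -0.1667·1.5000 = -0.2500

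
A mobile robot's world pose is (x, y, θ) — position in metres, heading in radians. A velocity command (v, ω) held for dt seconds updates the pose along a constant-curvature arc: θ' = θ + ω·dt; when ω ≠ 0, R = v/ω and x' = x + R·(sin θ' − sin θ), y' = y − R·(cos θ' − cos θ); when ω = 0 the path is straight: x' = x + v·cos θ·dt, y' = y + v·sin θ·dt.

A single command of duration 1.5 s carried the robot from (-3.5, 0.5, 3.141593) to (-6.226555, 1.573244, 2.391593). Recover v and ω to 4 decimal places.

v = 2.0000, ω = -0.5000

Δθ = 2.391593 − 3.141593 = -0.750000
ω = Δθ/dt = -0.750000/1.5 = -0.5000
R = Δx/(sin θ' − sin θ) = -4.0000
v = R·ω = -4.0000·-0.5000 = 2.0000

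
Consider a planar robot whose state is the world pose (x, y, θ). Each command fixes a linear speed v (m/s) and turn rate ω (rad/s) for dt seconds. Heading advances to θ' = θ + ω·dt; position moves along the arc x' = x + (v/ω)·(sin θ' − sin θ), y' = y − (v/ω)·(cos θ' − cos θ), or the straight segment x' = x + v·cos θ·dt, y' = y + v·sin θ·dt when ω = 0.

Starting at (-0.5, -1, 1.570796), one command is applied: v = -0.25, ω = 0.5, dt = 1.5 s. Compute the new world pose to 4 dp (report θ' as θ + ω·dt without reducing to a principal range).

θ' = 1.5708 + 0.5·1.5 = 2.3208
R = v/ω = -0.25/0.5 = -0.5000
x' = -0.5 + -0.5000·(sin 2.3208 − sin 1.5708) = -0.3658
y' = -1 − -0.5000·(cos 2.3208 − cos 1.5708) = -1.3408

(-0.3658, -1.3408, 2.3208)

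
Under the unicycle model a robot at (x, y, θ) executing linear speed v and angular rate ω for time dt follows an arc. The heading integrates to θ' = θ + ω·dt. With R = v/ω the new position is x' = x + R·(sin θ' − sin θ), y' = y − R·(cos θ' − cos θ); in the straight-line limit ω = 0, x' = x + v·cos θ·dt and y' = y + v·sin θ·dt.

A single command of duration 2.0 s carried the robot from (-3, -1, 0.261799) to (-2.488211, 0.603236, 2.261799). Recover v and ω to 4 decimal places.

v = 1.0000, ω = 1.0000

Δθ = 2.261799 − 0.261799 = 2.000000
ω = Δθ/dt = 2.000000/2.0 = 1.0000
R = −Δy/(cos θ' − cos θ) = 1.0000
v = R·ω = 1.0000·1.0000 = 1.0000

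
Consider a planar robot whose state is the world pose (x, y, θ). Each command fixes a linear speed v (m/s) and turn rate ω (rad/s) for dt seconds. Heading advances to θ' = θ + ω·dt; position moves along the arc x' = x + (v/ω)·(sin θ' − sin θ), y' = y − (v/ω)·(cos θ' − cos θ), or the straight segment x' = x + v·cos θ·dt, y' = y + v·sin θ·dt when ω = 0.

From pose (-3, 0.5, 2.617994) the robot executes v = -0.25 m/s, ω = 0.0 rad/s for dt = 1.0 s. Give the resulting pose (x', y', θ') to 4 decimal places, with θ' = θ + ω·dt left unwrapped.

θ' = 2.6180 + 0.0·1.0 = 2.6180
ω = 0 → straight: x' = -3 + -0.25·cos(2.6180)·1.0 = -2.7835
y' = 0.5 + -0.25·sin(2.6180)·1.0 = 0.3750

(-2.7835, 0.3750, 2.6180)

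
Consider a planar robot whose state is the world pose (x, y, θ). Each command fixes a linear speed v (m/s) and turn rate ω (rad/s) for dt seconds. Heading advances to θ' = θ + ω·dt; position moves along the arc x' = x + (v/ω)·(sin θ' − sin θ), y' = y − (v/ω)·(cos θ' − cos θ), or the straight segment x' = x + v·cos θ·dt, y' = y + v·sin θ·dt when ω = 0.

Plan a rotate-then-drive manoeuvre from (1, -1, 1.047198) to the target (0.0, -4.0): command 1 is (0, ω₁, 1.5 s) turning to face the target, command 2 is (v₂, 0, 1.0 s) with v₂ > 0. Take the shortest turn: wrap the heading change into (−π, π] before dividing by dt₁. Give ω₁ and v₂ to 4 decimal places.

ω₁ = -1.9598, v₂ = 3.1623

heading to target = atan2(-4−-1, 0−1) = -1.8925
Δθ = wrap(-1.8925 − 1.0472) = -2.9397; ω₁ = Δθ/dt₁ = -1.9598
distance = √((0−1)² + (-4−-1)²) = 3.1623; v₂ = distance/dt₂ = 3.1623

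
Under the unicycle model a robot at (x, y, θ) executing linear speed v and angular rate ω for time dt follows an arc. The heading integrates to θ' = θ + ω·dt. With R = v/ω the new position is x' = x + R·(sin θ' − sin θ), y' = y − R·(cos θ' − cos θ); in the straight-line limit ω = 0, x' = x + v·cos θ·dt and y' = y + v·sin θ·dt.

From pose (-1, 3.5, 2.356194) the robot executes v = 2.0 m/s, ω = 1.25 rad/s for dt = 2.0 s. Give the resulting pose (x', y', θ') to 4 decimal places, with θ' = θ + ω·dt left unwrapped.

(-3.7149, 2.1393, 4.8562)

θ' = 2.3562 + 1.25·2.0 = 4.8562
R = v/ω = 2.0/1.25 = 1.6000
x' = -1 + 1.6000·(sin 4.8562 − sin 2.3562) = -3.7149
y' = 3.5 − 1.6000·(cos 4.8562 − cos 2.3562) = 2.1393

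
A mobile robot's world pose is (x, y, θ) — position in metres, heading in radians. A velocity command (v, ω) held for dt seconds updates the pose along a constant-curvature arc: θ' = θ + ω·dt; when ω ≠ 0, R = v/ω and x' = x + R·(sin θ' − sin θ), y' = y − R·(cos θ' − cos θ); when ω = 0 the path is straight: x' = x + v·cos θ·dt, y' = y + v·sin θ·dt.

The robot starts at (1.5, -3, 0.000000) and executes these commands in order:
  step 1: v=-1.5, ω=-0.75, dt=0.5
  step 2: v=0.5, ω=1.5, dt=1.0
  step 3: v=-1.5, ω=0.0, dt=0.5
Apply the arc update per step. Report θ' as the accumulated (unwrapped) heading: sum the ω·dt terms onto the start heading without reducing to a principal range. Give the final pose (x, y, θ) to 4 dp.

step 1: θ'=-0.3750 (R=2.0000) → pose (0.7675, -2.8610, -0.3750)
step 2: θ'=1.1250 (R=0.3333) → pose (1.1903, -2.6946, 1.1250)
step 3: θ'=1.1250 (straight) → pose (0.8669, -3.3713, 1.1250)

(0.8669, -3.3713, 1.1250)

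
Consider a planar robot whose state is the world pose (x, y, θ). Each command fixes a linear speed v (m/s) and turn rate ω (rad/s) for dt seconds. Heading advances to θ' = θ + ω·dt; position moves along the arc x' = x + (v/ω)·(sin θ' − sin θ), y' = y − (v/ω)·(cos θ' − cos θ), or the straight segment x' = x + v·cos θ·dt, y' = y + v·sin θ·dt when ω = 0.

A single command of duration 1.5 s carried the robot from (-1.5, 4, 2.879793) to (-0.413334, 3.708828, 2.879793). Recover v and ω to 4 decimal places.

v = -0.7500, ω = 0.0000

Δθ = 2.879793 − 2.879793 = 0.000000
ω = Δθ/dt = 0.000000/1.5 = 0.0000
ω = 0 → v = (Δx·cos θ + Δy·sin θ)/dt = -0.7500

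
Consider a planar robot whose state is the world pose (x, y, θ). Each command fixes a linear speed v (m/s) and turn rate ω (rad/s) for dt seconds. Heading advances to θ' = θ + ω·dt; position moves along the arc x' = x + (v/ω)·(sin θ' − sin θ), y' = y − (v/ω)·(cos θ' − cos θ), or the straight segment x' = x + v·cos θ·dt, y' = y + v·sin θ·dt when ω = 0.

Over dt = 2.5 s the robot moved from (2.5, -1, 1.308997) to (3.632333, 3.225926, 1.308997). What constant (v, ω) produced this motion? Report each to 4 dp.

v = 1.7500, ω = 0.0000

Δθ = 1.308997 − 1.308997 = 0.000000
ω = Δθ/dt = 0.000000/2.5 = 0.0000
ω = 0 → v = (Δx·cos θ + Δy·sin θ)/dt = 1.7500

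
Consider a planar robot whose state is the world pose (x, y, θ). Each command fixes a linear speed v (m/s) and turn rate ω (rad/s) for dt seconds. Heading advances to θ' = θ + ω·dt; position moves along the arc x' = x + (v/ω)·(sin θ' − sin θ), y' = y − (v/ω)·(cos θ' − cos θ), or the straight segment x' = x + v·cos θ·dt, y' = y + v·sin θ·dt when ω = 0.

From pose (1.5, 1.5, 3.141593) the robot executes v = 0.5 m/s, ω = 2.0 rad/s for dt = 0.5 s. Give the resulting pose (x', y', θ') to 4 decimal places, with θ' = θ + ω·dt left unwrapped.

(1.2896, 1.3851, 4.1416)

θ' = 3.1416 + 2.0·0.5 = 4.1416
R = v/ω = 0.5/2.0 = 0.2500
x' = 1.5 + 0.2500·(sin 4.1416 − sin 3.1416) = 1.2896
y' = 1.5 − 0.2500·(cos 4.1416 − cos 3.1416) = 1.3851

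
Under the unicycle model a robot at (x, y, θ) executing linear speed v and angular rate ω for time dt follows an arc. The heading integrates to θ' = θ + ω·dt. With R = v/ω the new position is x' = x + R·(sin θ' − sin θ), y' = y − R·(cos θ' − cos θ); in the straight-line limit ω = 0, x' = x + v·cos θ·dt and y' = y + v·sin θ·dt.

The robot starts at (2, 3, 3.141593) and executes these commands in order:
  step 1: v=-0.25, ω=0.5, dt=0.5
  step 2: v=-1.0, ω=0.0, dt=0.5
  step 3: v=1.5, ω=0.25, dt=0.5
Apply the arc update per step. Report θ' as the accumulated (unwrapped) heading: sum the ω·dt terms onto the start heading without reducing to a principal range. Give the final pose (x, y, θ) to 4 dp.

step 1: θ'=3.3916 (R=-0.5000) → pose (2.1237, 3.0155, 3.3916)
step 2: θ'=3.3916 (straight) → pose (2.6082, 3.1392, 3.3916)
step 3: θ'=3.5166 (R=6.0000) → pose (1.8949, 2.9088, 3.5166)

(1.8949, 2.9088, 3.5166)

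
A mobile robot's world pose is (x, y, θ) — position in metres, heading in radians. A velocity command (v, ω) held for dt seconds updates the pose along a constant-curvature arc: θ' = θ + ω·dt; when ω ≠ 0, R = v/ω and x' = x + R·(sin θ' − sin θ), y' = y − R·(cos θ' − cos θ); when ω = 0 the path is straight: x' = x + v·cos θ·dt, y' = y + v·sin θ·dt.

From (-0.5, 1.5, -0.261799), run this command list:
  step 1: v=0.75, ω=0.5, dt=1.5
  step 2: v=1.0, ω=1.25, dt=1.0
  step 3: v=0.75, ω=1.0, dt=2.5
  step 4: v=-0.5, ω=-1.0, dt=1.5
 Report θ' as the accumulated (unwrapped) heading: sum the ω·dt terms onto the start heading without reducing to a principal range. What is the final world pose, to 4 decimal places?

(0.2397, 2.9130, 2.7382)

step 1: θ'=0.4882 (R=1.5000) → pose (0.5918, 1.6241, 0.4882)
step 2: θ'=1.7382 (R=0.8000) → pose (1.0054, 2.4640, 1.7382)
step 3: θ'=4.2382 (R=0.7500) → pose (-0.4014, 2.6815, 4.2382)
step 4: θ'=2.7382 (R=0.5000) → pose (0.2397, 2.9130, 2.7382)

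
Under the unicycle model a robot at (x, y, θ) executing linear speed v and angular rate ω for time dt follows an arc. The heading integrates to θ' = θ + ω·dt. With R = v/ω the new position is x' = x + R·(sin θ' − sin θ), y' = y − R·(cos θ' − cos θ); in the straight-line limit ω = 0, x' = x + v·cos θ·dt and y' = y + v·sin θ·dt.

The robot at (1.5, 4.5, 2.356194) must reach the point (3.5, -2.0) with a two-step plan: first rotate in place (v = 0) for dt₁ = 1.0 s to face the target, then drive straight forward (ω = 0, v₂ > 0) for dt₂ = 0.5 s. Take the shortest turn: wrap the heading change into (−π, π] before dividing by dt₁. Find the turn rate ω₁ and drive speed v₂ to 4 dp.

heading to target = atan2(-2−4.5, 3.5−1.5) = -1.2723
Δθ = wrap(-1.2723 − 2.3562) = 2.6547; ω₁ = Δθ/dt₁ = 2.6547
distance = √((3.5−1.5)² + (-2−4.5)²) = 6.8007; v₂ = distance/dt₂ = 13.6015

ω₁ = 2.6547, v₂ = 13.6015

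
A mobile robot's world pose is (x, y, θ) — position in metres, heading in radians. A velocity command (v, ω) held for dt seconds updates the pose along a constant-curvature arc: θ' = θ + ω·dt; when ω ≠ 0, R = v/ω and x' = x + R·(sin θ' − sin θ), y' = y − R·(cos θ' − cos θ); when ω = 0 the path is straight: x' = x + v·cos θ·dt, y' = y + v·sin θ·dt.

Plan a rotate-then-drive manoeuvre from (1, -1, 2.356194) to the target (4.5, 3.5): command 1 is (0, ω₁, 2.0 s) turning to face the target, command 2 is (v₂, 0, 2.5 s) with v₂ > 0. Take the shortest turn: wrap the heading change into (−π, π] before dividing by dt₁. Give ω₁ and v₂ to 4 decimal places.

ω₁ = -0.7232, v₂ = 2.2804

heading to target = atan2(3.5−-1, 4.5−1) = 0.9098
Δθ = wrap(0.9098 − 2.3562) = -1.4464; ω₁ = Δθ/dt₁ = -0.7232
distance = √((4.5−1)² + (3.5−-1)²) = 5.7009; v₂ = distance/dt₂ = 2.2804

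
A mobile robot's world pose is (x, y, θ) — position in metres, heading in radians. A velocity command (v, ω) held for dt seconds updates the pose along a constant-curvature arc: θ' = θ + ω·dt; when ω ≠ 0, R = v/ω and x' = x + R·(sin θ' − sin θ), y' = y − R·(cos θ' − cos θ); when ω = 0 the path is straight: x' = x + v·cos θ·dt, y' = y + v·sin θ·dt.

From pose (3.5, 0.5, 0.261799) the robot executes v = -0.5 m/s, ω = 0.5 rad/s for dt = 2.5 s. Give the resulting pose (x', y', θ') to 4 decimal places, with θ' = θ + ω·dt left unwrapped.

θ' = 0.2618 + 0.5·2.5 = 1.5118
R = v/ω = -0.5/0.5 = -1.0000
x' = 3.5 + -1.0000·(sin 1.5118 − sin 0.2618) = 2.7606
y' = 0.5 − -1.0000·(cos 1.5118 − cos 0.2618) = -0.4070

(2.7606, -0.4070, 1.5118)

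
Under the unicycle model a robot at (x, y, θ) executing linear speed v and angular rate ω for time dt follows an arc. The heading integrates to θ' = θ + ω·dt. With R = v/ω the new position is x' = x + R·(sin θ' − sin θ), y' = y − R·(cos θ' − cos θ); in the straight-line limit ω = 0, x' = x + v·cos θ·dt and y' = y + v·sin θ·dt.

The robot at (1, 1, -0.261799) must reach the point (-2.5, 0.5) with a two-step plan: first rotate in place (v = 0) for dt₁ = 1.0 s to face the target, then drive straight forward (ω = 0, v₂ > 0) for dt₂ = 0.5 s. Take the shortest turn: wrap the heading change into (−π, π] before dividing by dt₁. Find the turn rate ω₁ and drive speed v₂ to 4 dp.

heading to target = atan2(0.5−1, -2.5−1) = -2.9997
Δθ = wrap(-2.9997 − -0.2618) = -2.7379; ω₁ = Δθ/dt₁ = -2.7379
distance = √((-2.5−1)² + (0.5−1)²) = 3.5355; v₂ = distance/dt₂ = 7.0711

ω₁ = -2.7379, v₂ = 7.0711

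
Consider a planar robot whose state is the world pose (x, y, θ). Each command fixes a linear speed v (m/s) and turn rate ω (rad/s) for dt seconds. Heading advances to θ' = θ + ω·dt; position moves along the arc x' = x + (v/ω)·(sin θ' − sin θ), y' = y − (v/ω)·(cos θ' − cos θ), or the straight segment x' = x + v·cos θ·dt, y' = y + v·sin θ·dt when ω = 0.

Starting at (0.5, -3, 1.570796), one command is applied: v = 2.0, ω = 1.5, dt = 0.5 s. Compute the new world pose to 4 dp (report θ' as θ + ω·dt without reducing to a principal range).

θ' = 1.5708 + 1.5·0.5 = 2.3208
R = v/ω = 2.0/1.5 = 1.3333
x' = 0.5 + 1.3333·(sin 2.3208 − sin 1.5708) = 0.1423
y' = -3 − 1.3333·(cos 2.3208 − cos 1.5708) = -2.0911

(0.1423, -2.0911, 2.3208)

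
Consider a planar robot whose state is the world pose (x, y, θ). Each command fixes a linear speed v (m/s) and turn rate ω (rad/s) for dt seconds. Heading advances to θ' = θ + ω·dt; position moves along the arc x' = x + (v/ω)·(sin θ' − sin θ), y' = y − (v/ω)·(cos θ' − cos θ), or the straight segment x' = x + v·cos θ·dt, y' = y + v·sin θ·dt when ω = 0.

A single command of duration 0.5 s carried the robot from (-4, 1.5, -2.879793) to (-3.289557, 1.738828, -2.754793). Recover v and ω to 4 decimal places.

v = -1.5000, ω = 0.2500

Δθ = -2.754793 − -2.879793 = 0.125000
ω = Δθ/dt = 0.125000/0.5 = 0.2500
R = Δx/(sin θ' − sin θ) = -6.0000
v = R·ω = -6.0000·0.2500 = -1.5000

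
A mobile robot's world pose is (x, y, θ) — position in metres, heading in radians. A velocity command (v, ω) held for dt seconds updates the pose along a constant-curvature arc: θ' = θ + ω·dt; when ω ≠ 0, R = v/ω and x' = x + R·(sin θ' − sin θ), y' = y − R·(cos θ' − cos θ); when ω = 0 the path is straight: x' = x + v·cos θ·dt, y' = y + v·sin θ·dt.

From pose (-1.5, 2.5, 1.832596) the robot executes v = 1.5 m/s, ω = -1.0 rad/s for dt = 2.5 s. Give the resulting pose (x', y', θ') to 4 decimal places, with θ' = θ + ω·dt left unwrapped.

(0.8773, 4.0664, -0.6674)

θ' = 1.8326 + -1.0·2.5 = -0.6674
R = v/ω = 1.5/-1.0 = -1.5000
x' = -1.5 + -1.5000·(sin -0.6674 − sin 1.8326) = 0.8773
y' = 2.5 − -1.5000·(cos -0.6674 − cos 1.8326) = 4.0664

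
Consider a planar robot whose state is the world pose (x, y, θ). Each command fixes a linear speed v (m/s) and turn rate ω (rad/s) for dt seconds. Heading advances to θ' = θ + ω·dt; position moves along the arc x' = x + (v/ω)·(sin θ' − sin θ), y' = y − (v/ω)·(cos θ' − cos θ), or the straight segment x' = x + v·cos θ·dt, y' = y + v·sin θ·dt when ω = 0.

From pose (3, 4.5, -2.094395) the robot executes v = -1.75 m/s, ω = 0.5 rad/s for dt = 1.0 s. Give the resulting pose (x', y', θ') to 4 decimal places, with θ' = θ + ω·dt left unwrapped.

(3.4679, 6.1674, -1.5944)

θ' = -2.0944 + 0.5·1.0 = -1.5944
R = v/ω = -1.75/0.5 = -3.5000
x' = 3 + -3.5000·(sin -1.5944 − sin -2.0944) = 3.4679
y' = 4.5 − -3.5000·(cos -1.5944 − cos -2.0944) = 6.1674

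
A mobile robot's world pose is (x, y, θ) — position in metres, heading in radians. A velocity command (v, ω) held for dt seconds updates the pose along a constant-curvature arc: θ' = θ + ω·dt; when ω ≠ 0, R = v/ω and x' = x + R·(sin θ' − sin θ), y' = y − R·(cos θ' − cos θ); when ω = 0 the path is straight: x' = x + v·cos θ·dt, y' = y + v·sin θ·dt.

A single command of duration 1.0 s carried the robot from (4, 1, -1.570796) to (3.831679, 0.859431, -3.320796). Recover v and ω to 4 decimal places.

v = 0.2500, ω = -1.7500

Δθ = -3.320796 − -1.570796 = -1.750000
ω = Δθ/dt = -1.750000/1.0 = -1.7500
R = Δx/(sin θ' − sin θ) = -0.1429
v = R·ω = -0.1429·-1.7500 = 0.2500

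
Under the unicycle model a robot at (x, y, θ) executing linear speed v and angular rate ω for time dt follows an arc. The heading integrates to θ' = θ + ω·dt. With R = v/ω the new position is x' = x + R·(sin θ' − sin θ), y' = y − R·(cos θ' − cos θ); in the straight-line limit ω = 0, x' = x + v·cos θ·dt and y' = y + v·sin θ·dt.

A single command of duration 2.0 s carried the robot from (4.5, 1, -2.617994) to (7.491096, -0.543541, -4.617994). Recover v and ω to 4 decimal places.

v = -2.0000, ω = -1.0000

Δθ = -4.617994 − -2.617994 = -2.000000
ω = Δθ/dt = -2.000000/2.0 = -1.0000
R = Δx/(sin θ' − sin θ) = 2.0000
v = R·ω = 2.0000·-1.0000 = -2.0000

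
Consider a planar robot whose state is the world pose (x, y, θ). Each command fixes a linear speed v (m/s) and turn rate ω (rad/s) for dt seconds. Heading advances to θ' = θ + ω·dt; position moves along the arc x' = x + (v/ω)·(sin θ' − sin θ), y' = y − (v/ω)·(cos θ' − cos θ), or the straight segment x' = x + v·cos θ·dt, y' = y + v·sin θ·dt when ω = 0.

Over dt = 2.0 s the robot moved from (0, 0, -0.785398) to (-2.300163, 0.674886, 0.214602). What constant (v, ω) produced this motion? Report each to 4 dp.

v = -1.2500, ω = 0.5000

Δθ = 0.214602 − -0.785398 = 1.000000
ω = Δθ/dt = 1.000000/2.0 = 0.5000
R = Δx/(sin θ' − sin θ) = -2.5000
v = R·ω = -2.5000·0.5000 = -1.2500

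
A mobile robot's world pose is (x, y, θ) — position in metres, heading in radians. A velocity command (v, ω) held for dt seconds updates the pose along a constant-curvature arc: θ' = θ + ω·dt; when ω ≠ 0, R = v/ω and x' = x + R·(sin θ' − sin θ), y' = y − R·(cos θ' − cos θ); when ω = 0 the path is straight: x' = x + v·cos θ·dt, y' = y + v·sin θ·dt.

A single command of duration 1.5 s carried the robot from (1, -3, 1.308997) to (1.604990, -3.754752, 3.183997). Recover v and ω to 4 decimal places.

Δθ = 3.183997 − 1.308997 = 1.875000
ω = Δθ/dt = 1.875000/1.5 = 1.2500
R = −Δy/(cos θ' − cos θ) = -0.6000
v = R·ω = -0.6000·1.2500 = -0.7500

v = -0.7500, ω = 1.2500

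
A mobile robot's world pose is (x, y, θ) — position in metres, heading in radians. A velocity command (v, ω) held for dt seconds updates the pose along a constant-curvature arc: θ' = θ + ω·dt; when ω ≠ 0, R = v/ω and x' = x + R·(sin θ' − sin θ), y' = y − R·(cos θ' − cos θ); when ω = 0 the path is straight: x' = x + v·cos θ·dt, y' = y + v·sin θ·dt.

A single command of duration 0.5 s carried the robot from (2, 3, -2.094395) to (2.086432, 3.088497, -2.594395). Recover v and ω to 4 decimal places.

v = -0.2500, ω = -1.0000

Δθ = -2.594395 − -2.094395 = -0.500000
ω = Δθ/dt = -0.500000/0.5 = -1.0000
R = −Δy/(cos θ' − cos θ) = 0.2500
v = R·ω = 0.2500·-1.0000 = -0.2500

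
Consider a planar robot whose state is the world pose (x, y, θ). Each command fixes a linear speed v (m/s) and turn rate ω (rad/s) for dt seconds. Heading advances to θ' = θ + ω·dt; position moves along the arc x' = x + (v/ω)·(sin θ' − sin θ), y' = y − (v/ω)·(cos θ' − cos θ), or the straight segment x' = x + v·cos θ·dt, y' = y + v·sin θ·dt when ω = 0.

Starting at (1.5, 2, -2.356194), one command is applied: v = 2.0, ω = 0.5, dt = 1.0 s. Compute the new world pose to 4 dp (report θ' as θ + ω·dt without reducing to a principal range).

(0.4902, 0.2977, -1.8562)

θ' = -2.3562 + 0.5·1.0 = -1.8562
R = v/ω = 2.0/0.5 = 4.0000
x' = 1.5 + 4.0000·(sin -1.8562 − sin -2.3562) = 0.4902
y' = 2 − 4.0000·(cos -1.8562 − cos -2.3562) = 0.2977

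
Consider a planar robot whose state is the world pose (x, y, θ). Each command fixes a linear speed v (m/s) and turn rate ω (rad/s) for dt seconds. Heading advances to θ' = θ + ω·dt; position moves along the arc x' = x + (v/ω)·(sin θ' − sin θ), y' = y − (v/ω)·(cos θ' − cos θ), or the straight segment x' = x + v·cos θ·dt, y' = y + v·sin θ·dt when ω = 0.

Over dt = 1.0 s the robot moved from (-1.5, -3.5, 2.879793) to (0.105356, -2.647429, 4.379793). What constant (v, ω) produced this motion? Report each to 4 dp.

Δθ = 4.379793 − 2.879793 = 1.500000
ω = Δθ/dt = 1.500000/1.0 = 1.5000
R = Δx/(sin θ' − sin θ) = -1.3333
v = R·ω = -1.3333·1.5000 = -2.0000

v = -2.0000, ω = 1.5000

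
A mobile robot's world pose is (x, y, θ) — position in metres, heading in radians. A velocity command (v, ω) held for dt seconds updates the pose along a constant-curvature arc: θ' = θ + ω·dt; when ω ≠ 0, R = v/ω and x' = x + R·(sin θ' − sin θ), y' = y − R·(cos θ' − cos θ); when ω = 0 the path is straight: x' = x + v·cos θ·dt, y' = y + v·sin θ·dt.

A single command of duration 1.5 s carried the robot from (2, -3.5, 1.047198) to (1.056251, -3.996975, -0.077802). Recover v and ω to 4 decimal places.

v = -0.7500, ω = -0.7500

Δθ = -0.077802 − 1.047198 = -1.125000
ω = Δθ/dt = -1.125000/1.5 = -0.7500
R = Δx/(sin θ' − sin θ) = 1.0000
v = R·ω = 1.0000·-0.7500 = -0.7500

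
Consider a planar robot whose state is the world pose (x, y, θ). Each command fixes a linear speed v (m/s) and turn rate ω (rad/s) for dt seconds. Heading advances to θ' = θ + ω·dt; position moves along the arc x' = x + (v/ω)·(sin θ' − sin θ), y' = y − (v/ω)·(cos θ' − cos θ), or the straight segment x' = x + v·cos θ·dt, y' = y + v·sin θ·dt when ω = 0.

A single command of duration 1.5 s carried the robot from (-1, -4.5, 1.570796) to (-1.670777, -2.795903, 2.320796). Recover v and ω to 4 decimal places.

v = 1.2500, ω = 0.5000

Δθ = 2.320796 − 1.570796 = 0.750000
ω = Δθ/dt = 0.750000/1.5 = 0.5000
R = −Δy/(cos θ' − cos θ) = 2.5000
v = R·ω = 2.5000·0.5000 = 1.2500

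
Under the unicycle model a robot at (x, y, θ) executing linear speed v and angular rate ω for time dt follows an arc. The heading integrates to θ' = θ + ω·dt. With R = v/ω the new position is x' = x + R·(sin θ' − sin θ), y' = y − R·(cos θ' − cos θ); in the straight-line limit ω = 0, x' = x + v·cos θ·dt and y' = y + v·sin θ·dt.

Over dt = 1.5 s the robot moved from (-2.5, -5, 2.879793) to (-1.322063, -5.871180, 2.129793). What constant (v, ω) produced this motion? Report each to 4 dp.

Δθ = 2.129793 − 2.879793 = -0.750000
ω = Δθ/dt = -0.750000/1.5 = -0.5000
R = Δx/(sin θ' − sin θ) = 2.0000
v = R·ω = 2.0000·-0.5000 = -1.0000

v = -1.0000, ω = -0.5000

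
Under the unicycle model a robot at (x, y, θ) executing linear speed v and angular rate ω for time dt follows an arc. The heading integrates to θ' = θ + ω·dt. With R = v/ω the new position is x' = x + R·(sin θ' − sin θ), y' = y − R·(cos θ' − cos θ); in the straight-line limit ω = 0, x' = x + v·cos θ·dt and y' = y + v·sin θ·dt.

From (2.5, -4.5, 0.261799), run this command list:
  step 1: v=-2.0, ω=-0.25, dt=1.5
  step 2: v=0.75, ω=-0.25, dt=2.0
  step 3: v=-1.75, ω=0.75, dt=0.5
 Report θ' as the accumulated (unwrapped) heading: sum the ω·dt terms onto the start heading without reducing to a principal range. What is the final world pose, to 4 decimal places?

step 1: θ'=-0.1132 (R=8.0000) → pose (-0.4742, -4.7214, -0.1132)
step 2: θ'=-0.6132 (R=-3.0000) → pose (0.9134, -5.2488, -0.6132)
step 3: θ'=-0.2382 (R=-2.3333) → pose (0.1211, -4.8895, -0.2382)

(0.1211, -4.8895, -0.2382)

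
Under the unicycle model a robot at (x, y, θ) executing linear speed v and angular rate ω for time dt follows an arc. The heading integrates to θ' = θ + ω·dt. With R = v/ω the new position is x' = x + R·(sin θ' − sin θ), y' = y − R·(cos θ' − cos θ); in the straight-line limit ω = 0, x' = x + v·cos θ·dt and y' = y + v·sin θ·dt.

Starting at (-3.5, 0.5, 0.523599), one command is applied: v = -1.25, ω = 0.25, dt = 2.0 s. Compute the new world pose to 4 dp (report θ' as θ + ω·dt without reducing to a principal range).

θ' = 0.5236 + 0.25·2.0 = 1.0236
R = v/ω = -1.25/0.25 = -5.0000
x' = -3.5 + -5.0000·(sin 1.0236 − sin 0.5236) = -5.2699
y' = 0.5 − -5.0000·(cos 1.0236 − cos 0.5236) = -1.2286

(-5.2699, -1.2286, 1.0236)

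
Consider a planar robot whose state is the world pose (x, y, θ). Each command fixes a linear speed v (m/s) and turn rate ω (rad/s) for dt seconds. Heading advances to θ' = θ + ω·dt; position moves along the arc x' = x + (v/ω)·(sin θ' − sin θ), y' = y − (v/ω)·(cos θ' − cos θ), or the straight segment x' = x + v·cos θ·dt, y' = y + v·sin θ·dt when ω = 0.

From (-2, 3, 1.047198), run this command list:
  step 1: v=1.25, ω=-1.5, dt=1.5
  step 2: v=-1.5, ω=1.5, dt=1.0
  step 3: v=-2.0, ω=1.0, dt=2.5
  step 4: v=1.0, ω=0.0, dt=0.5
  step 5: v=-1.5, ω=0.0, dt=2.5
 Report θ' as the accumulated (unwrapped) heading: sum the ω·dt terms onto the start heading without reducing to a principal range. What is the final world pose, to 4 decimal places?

(1.2429, -1.4126, 2.7972)

step 1: θ'=-1.2028 (R=-0.8333) → pose (-0.5008, 2.8831, -1.2028)
step 2: θ'=0.2972 (R=-1.0000) → pose (-1.7267, 3.4795, 0.2972)
step 3: θ'=2.7972 (R=-2.0000) → pose (-1.8162, -0.3153, 2.7972)
step 4: θ'=2.7972 (straight) → pose (-2.2869, -0.1465, 2.7972)
step 5: θ'=2.7972 (straight) → pose (1.2429, -1.4126, 2.7972)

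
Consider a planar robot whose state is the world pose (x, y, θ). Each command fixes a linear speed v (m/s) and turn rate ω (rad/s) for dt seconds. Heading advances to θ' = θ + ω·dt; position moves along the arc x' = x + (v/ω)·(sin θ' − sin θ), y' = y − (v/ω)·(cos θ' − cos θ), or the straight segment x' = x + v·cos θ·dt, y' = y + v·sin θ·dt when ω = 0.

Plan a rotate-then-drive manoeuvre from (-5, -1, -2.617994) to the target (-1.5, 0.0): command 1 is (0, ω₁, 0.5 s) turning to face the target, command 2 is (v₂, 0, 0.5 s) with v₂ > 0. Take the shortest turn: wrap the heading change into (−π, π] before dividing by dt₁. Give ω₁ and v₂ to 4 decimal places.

ω₁ = 5.7926, v₂ = 7.2801

heading to target = atan2(0−-1, -1.5−-5) = 0.2783
Δθ = wrap(0.2783 − -2.6180) = 2.8963; ω₁ = Δθ/dt₁ = 5.7926
distance = √((-1.5−-5)² + (0−-1)²) = 3.6401; v₂ = distance/dt₂ = 7.2801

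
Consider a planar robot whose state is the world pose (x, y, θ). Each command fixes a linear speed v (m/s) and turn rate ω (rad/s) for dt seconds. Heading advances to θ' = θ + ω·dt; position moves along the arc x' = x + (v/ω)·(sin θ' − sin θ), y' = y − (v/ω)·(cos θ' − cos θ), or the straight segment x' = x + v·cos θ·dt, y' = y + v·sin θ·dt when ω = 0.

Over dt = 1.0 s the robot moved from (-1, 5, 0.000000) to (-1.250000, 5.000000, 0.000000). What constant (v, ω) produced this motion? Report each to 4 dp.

Δθ = 0.000000 − 0.000000 = 0.000000
ω = Δθ/dt = 0.000000/1.0 = 0.0000
ω = 0 → v = (Δx·cos θ + Δy·sin θ)/dt = -0.2500

v = -0.2500, ω = 0.0000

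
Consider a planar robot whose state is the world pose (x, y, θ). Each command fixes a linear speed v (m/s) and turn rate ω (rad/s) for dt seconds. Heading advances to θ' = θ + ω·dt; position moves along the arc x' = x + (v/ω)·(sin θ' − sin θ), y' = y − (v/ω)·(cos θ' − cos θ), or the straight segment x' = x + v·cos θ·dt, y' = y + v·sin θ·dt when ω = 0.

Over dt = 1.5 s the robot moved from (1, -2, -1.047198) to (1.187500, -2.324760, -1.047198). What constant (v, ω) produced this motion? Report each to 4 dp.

v = 0.2500, ω = 0.0000

Δθ = -1.047198 − -1.047198 = 0.000000
ω = Δθ/dt = 0.000000/1.5 = 0.0000
ω = 0 → v = (Δx·cos θ + Δy·sin θ)/dt = 0.2500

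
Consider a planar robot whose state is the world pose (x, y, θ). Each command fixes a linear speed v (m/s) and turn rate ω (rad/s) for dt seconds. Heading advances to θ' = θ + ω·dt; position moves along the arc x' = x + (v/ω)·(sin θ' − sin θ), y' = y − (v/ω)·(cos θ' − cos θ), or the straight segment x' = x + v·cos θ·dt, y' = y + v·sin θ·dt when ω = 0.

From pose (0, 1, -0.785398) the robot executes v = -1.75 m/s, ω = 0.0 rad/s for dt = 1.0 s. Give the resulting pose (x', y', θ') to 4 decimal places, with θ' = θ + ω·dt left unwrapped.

(-1.2374, 2.2374, -0.7854)

θ' = -0.7854 + 0.0·1.0 = -0.7854
ω = 0 → straight: x' = 0 + -1.75·cos(-0.7854)·1.0 = -1.2374
y' = 1 + -1.75·sin(-0.7854)·1.0 = 2.2374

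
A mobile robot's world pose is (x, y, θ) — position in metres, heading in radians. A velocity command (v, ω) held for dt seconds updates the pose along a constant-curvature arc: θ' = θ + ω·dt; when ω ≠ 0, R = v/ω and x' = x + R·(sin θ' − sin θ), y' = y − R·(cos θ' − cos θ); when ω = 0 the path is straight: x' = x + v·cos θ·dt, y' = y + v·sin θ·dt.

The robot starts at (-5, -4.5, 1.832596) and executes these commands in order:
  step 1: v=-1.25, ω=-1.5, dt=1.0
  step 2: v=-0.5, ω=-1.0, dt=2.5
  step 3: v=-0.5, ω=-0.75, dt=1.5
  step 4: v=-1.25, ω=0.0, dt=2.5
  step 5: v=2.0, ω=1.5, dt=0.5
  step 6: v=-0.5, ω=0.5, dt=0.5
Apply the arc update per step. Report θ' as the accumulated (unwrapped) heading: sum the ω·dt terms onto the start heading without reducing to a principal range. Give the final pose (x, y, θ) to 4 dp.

(-3.1341, -4.9867, -2.2924)

step 1: θ'=0.3326 (R=0.8333) → pose (-5.5329, -5.5033, 0.3326)
step 2: θ'=-2.1674 (R=0.5000) → pose (-6.1097, -4.7498, -2.1674)
step 3: θ'=-3.2924 (R=0.6667) → pose (-5.4581, -4.4653, -3.2924)
step 4: θ'=-3.2924 (straight) → pose (-2.3685, -4.9348, -3.2924)
step 5: θ'=-2.5424 (R=1.3333) → pose (-3.3208, -5.1519, -2.5424)
step 6: θ'=-2.2924 (R=-1.0000) → pose (-3.1341, -4.9867, -2.2924)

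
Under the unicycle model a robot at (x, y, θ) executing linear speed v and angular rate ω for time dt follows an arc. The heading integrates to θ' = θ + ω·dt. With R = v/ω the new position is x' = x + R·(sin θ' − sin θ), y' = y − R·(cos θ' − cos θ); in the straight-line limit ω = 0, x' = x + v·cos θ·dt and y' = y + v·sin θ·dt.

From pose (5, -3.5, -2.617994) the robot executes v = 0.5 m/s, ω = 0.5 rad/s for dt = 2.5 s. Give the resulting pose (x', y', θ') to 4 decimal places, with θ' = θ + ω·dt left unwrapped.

(4.5205, -4.5674, -1.3680)

θ' = -2.6180 + 0.5·2.5 = -1.3680
R = v/ω = 0.5/0.5 = 1.0000
x' = 5 + 1.0000·(sin -1.3680 − sin -2.6180) = 4.5205
y' = -3.5 − 1.0000·(cos -1.3680 − cos -2.6180) = -4.5674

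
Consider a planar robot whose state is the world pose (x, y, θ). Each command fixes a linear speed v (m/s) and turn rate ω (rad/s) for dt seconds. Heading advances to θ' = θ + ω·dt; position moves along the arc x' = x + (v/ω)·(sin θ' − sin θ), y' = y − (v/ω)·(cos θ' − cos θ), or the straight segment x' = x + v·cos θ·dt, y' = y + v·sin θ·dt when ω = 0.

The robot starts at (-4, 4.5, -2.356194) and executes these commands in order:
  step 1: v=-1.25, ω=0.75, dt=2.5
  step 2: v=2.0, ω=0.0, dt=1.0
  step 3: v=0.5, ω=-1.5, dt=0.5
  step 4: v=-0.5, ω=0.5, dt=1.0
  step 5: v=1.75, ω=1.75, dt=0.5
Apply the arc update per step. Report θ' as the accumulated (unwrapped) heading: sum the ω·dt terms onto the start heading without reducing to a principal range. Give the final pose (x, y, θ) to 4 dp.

(-1.9383, 6.2118, 0.1438)

step 1: θ'=-0.4812 (R=-1.6667) → pose (-4.4071, 7.1559, -0.4812)
step 2: θ'=-0.4812 (straight) → pose (-2.6342, 6.2302, -0.4812)
step 3: θ'=-1.2312 (R=-0.3333) → pose (-2.4742, 6.0458, -1.2312)
step 4: θ'=-0.7312 (R=-1.0000) → pose (-2.7493, 6.4571, -0.7312)
step 5: θ'=0.1438 (R=1.0000) → pose (-1.9383, 6.2118, 0.1438)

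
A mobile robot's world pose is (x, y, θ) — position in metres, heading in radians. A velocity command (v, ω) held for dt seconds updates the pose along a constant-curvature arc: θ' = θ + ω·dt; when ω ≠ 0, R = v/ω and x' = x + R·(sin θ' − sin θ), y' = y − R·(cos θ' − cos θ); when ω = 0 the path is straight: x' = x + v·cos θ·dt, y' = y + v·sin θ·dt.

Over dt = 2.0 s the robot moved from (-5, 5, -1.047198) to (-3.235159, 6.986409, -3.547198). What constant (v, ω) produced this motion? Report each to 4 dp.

Δθ = -3.547198 − -1.047198 = -2.500000
ω = Δθ/dt = -2.500000/2.0 = -1.2500
R = −Δy/(cos θ' − cos θ) = 1.4000
v = R·ω = 1.4000·-1.2500 = -1.7500

v = -1.7500, ω = -1.2500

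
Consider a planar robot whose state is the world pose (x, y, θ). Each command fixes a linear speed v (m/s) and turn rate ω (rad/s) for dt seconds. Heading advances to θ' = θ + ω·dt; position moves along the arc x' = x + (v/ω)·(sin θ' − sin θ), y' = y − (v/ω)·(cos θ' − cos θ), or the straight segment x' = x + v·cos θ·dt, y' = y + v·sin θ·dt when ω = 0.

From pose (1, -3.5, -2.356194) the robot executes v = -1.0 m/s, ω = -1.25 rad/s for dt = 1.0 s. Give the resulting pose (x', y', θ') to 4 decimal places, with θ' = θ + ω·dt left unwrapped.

(1.9241, -3.3505, -3.6062)

θ' = -2.3562 + -1.25·1.0 = -3.6062
R = v/ω = -1.0/-1.25 = 0.8000
x' = 1 + 0.8000·(sin -3.6062 − sin -2.3562) = 1.9241
y' = -3.5 − 0.8000·(cos -3.6062 − cos -2.3562) = -3.3505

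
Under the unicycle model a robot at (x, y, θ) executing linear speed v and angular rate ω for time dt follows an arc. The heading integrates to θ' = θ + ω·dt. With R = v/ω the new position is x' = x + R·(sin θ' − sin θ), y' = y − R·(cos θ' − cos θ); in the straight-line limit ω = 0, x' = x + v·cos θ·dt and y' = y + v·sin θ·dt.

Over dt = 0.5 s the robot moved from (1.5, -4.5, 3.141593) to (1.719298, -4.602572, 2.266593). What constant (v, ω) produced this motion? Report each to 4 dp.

v = -0.5000, ω = -1.7500

Δθ = 2.266593 − 3.141593 = -0.875000
ω = Δθ/dt = -0.875000/0.5 = -1.7500
R = Δx/(sin θ' − sin θ) = 0.2857
v = R·ω = 0.2857·-1.7500 = -0.5000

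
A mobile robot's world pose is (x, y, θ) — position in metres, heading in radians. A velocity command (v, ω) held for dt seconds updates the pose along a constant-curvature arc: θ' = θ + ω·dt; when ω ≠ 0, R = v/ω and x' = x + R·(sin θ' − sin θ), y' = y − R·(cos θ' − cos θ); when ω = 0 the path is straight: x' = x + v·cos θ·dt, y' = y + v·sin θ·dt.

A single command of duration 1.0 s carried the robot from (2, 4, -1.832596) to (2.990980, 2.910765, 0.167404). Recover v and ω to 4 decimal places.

v = 1.7500, ω = 2.0000

Δθ = 0.167404 − -1.832596 = 2.000000
ω = Δθ/dt = 2.000000/1.0 = 2.0000
R = −Δy/(cos θ' − cos θ) = 0.8750
v = R·ω = 0.8750·2.0000 = 1.7500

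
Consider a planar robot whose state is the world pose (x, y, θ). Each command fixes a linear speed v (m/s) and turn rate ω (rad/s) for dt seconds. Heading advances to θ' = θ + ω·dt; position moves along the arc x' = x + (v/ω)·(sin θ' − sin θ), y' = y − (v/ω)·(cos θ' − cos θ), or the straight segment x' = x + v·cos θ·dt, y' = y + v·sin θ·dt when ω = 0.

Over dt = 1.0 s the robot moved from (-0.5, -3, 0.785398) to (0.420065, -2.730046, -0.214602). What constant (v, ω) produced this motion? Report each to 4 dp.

Δθ = -0.214602 − 0.785398 = -1.000000
ω = Δθ/dt = -1.000000/1.0 = -1.0000
R = Δx/(sin θ' − sin θ) = -1.0000
v = R·ω = -1.0000·-1.0000 = 1.0000

v = 1.0000, ω = -1.0000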